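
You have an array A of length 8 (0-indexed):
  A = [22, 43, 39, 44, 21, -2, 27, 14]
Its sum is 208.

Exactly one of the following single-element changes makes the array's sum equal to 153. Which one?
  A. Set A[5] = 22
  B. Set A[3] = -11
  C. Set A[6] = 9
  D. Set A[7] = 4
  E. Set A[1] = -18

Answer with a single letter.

Answer: B

Derivation:
Option A: A[5] -2->22, delta=24, new_sum=208+(24)=232
Option B: A[3] 44->-11, delta=-55, new_sum=208+(-55)=153 <-- matches target
Option C: A[6] 27->9, delta=-18, new_sum=208+(-18)=190
Option D: A[7] 14->4, delta=-10, new_sum=208+(-10)=198
Option E: A[1] 43->-18, delta=-61, new_sum=208+(-61)=147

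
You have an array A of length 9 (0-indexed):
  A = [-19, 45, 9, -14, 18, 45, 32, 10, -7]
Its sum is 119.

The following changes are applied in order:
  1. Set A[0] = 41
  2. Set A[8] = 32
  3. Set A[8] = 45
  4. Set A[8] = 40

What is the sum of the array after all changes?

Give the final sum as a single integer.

Answer: 226

Derivation:
Initial sum: 119
Change 1: A[0] -19 -> 41, delta = 60, sum = 179
Change 2: A[8] -7 -> 32, delta = 39, sum = 218
Change 3: A[8] 32 -> 45, delta = 13, sum = 231
Change 4: A[8] 45 -> 40, delta = -5, sum = 226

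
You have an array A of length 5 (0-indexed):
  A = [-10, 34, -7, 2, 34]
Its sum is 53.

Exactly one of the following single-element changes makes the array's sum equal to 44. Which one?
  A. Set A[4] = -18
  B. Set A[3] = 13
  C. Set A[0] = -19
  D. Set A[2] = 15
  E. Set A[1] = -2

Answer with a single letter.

Option A: A[4] 34->-18, delta=-52, new_sum=53+(-52)=1
Option B: A[3] 2->13, delta=11, new_sum=53+(11)=64
Option C: A[0] -10->-19, delta=-9, new_sum=53+(-9)=44 <-- matches target
Option D: A[2] -7->15, delta=22, new_sum=53+(22)=75
Option E: A[1] 34->-2, delta=-36, new_sum=53+(-36)=17

Answer: C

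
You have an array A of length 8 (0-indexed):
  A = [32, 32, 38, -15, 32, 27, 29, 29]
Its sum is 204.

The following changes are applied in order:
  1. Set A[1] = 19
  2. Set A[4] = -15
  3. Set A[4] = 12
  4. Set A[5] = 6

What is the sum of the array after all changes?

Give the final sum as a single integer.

Answer: 150

Derivation:
Initial sum: 204
Change 1: A[1] 32 -> 19, delta = -13, sum = 191
Change 2: A[4] 32 -> -15, delta = -47, sum = 144
Change 3: A[4] -15 -> 12, delta = 27, sum = 171
Change 4: A[5] 27 -> 6, delta = -21, sum = 150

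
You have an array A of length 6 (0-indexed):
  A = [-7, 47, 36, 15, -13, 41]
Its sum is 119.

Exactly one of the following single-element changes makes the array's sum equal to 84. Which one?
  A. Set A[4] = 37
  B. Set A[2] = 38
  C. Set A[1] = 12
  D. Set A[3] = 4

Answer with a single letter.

Option A: A[4] -13->37, delta=50, new_sum=119+(50)=169
Option B: A[2] 36->38, delta=2, new_sum=119+(2)=121
Option C: A[1] 47->12, delta=-35, new_sum=119+(-35)=84 <-- matches target
Option D: A[3] 15->4, delta=-11, new_sum=119+(-11)=108

Answer: C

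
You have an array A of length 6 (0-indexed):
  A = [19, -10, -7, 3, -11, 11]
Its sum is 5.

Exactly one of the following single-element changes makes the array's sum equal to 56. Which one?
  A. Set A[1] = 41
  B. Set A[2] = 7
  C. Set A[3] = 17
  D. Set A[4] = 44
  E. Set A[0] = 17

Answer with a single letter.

Option A: A[1] -10->41, delta=51, new_sum=5+(51)=56 <-- matches target
Option B: A[2] -7->7, delta=14, new_sum=5+(14)=19
Option C: A[3] 3->17, delta=14, new_sum=5+(14)=19
Option D: A[4] -11->44, delta=55, new_sum=5+(55)=60
Option E: A[0] 19->17, delta=-2, new_sum=5+(-2)=3

Answer: A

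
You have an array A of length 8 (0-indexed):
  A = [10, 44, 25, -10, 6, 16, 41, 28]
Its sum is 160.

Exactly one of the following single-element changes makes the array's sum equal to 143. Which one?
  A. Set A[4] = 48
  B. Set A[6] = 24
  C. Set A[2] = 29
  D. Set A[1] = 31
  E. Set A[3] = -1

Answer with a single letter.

Option A: A[4] 6->48, delta=42, new_sum=160+(42)=202
Option B: A[6] 41->24, delta=-17, new_sum=160+(-17)=143 <-- matches target
Option C: A[2] 25->29, delta=4, new_sum=160+(4)=164
Option D: A[1] 44->31, delta=-13, new_sum=160+(-13)=147
Option E: A[3] -10->-1, delta=9, new_sum=160+(9)=169

Answer: B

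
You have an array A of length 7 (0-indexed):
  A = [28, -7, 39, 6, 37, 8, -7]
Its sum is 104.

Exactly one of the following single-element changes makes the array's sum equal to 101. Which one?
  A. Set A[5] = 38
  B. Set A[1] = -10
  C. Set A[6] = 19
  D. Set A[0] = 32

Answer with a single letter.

Answer: B

Derivation:
Option A: A[5] 8->38, delta=30, new_sum=104+(30)=134
Option B: A[1] -7->-10, delta=-3, new_sum=104+(-3)=101 <-- matches target
Option C: A[6] -7->19, delta=26, new_sum=104+(26)=130
Option D: A[0] 28->32, delta=4, new_sum=104+(4)=108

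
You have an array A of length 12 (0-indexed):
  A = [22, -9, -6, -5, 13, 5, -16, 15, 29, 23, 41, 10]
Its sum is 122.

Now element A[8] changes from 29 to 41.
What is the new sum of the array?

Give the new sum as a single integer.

Old value at index 8: 29
New value at index 8: 41
Delta = 41 - 29 = 12
New sum = old_sum + delta = 122 + (12) = 134

Answer: 134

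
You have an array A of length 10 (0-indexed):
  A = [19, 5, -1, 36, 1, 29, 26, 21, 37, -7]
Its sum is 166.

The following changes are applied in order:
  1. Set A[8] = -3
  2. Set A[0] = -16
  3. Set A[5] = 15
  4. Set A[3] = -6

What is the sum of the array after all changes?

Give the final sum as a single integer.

Initial sum: 166
Change 1: A[8] 37 -> -3, delta = -40, sum = 126
Change 2: A[0] 19 -> -16, delta = -35, sum = 91
Change 3: A[5] 29 -> 15, delta = -14, sum = 77
Change 4: A[3] 36 -> -6, delta = -42, sum = 35

Answer: 35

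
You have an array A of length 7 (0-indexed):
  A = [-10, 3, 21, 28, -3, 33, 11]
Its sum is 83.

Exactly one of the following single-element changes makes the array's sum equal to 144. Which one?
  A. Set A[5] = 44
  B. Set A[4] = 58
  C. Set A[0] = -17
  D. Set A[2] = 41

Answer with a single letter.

Answer: B

Derivation:
Option A: A[5] 33->44, delta=11, new_sum=83+(11)=94
Option B: A[4] -3->58, delta=61, new_sum=83+(61)=144 <-- matches target
Option C: A[0] -10->-17, delta=-7, new_sum=83+(-7)=76
Option D: A[2] 21->41, delta=20, new_sum=83+(20)=103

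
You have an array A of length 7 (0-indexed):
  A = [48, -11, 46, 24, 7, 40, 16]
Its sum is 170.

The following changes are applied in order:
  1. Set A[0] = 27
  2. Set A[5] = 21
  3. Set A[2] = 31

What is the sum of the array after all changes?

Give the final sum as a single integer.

Answer: 115

Derivation:
Initial sum: 170
Change 1: A[0] 48 -> 27, delta = -21, sum = 149
Change 2: A[5] 40 -> 21, delta = -19, sum = 130
Change 3: A[2] 46 -> 31, delta = -15, sum = 115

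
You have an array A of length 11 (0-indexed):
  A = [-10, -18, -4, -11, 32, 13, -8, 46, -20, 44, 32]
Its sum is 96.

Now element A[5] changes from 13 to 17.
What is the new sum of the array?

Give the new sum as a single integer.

Old value at index 5: 13
New value at index 5: 17
Delta = 17 - 13 = 4
New sum = old_sum + delta = 96 + (4) = 100

Answer: 100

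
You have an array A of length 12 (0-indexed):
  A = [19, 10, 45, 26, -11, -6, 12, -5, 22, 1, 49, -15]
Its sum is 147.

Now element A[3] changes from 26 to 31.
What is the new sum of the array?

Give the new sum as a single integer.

Old value at index 3: 26
New value at index 3: 31
Delta = 31 - 26 = 5
New sum = old_sum + delta = 147 + (5) = 152

Answer: 152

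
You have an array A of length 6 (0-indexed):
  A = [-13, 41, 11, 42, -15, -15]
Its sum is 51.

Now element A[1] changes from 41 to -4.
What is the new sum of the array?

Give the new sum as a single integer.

Old value at index 1: 41
New value at index 1: -4
Delta = -4 - 41 = -45
New sum = old_sum + delta = 51 + (-45) = 6

Answer: 6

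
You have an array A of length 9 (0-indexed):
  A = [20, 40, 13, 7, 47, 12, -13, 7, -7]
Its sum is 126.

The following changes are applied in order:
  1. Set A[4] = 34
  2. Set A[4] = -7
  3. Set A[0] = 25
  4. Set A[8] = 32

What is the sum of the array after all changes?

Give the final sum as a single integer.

Initial sum: 126
Change 1: A[4] 47 -> 34, delta = -13, sum = 113
Change 2: A[4] 34 -> -7, delta = -41, sum = 72
Change 3: A[0] 20 -> 25, delta = 5, sum = 77
Change 4: A[8] -7 -> 32, delta = 39, sum = 116

Answer: 116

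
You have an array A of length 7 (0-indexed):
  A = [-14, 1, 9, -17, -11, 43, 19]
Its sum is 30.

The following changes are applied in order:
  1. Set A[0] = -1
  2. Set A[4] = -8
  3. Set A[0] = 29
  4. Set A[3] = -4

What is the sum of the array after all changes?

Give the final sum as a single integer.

Initial sum: 30
Change 1: A[0] -14 -> -1, delta = 13, sum = 43
Change 2: A[4] -11 -> -8, delta = 3, sum = 46
Change 3: A[0] -1 -> 29, delta = 30, sum = 76
Change 4: A[3] -17 -> -4, delta = 13, sum = 89

Answer: 89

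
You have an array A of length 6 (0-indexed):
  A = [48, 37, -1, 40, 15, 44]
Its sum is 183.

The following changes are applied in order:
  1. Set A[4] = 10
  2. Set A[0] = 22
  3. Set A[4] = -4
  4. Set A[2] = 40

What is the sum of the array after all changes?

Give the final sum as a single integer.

Initial sum: 183
Change 1: A[4] 15 -> 10, delta = -5, sum = 178
Change 2: A[0] 48 -> 22, delta = -26, sum = 152
Change 3: A[4] 10 -> -4, delta = -14, sum = 138
Change 4: A[2] -1 -> 40, delta = 41, sum = 179

Answer: 179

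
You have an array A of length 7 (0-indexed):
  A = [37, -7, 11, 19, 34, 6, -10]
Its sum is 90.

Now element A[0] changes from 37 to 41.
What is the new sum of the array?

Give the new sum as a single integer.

Answer: 94

Derivation:
Old value at index 0: 37
New value at index 0: 41
Delta = 41 - 37 = 4
New sum = old_sum + delta = 90 + (4) = 94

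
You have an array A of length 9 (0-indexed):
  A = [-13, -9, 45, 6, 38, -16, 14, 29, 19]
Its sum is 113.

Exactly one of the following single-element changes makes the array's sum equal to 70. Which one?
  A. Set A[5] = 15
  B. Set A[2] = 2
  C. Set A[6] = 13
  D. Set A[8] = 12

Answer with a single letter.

Answer: B

Derivation:
Option A: A[5] -16->15, delta=31, new_sum=113+(31)=144
Option B: A[2] 45->2, delta=-43, new_sum=113+(-43)=70 <-- matches target
Option C: A[6] 14->13, delta=-1, new_sum=113+(-1)=112
Option D: A[8] 19->12, delta=-7, new_sum=113+(-7)=106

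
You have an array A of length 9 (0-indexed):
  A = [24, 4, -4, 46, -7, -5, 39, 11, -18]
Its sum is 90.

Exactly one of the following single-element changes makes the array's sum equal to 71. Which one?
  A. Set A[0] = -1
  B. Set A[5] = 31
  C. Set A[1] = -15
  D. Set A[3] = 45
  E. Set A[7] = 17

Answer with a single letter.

Option A: A[0] 24->-1, delta=-25, new_sum=90+(-25)=65
Option B: A[5] -5->31, delta=36, new_sum=90+(36)=126
Option C: A[1] 4->-15, delta=-19, new_sum=90+(-19)=71 <-- matches target
Option D: A[3] 46->45, delta=-1, new_sum=90+(-1)=89
Option E: A[7] 11->17, delta=6, new_sum=90+(6)=96

Answer: C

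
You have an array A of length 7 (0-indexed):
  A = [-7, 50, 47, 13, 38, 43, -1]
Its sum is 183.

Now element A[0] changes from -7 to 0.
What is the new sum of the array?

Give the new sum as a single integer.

Old value at index 0: -7
New value at index 0: 0
Delta = 0 - -7 = 7
New sum = old_sum + delta = 183 + (7) = 190

Answer: 190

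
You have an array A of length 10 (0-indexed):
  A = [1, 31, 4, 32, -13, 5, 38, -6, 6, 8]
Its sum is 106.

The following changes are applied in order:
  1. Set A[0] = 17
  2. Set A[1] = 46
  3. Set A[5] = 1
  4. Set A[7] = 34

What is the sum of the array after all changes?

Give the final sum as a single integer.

Initial sum: 106
Change 1: A[0] 1 -> 17, delta = 16, sum = 122
Change 2: A[1] 31 -> 46, delta = 15, sum = 137
Change 3: A[5] 5 -> 1, delta = -4, sum = 133
Change 4: A[7] -6 -> 34, delta = 40, sum = 173

Answer: 173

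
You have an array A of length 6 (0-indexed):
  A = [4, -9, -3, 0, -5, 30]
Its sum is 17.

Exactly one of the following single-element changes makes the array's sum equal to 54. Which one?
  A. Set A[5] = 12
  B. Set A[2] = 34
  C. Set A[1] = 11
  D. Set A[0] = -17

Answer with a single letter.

Option A: A[5] 30->12, delta=-18, new_sum=17+(-18)=-1
Option B: A[2] -3->34, delta=37, new_sum=17+(37)=54 <-- matches target
Option C: A[1] -9->11, delta=20, new_sum=17+(20)=37
Option D: A[0] 4->-17, delta=-21, new_sum=17+(-21)=-4

Answer: B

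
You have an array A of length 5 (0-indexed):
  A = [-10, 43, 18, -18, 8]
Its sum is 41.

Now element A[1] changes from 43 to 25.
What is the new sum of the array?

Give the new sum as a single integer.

Old value at index 1: 43
New value at index 1: 25
Delta = 25 - 43 = -18
New sum = old_sum + delta = 41 + (-18) = 23

Answer: 23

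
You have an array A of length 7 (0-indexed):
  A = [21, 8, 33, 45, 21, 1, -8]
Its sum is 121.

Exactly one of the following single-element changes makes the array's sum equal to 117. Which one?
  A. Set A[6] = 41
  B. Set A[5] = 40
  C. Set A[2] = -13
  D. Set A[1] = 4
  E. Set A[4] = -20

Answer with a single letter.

Answer: D

Derivation:
Option A: A[6] -8->41, delta=49, new_sum=121+(49)=170
Option B: A[5] 1->40, delta=39, new_sum=121+(39)=160
Option C: A[2] 33->-13, delta=-46, new_sum=121+(-46)=75
Option D: A[1] 8->4, delta=-4, new_sum=121+(-4)=117 <-- matches target
Option E: A[4] 21->-20, delta=-41, new_sum=121+(-41)=80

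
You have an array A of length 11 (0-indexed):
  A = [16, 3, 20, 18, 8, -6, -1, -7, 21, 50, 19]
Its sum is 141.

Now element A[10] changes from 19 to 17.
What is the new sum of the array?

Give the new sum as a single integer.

Old value at index 10: 19
New value at index 10: 17
Delta = 17 - 19 = -2
New sum = old_sum + delta = 141 + (-2) = 139

Answer: 139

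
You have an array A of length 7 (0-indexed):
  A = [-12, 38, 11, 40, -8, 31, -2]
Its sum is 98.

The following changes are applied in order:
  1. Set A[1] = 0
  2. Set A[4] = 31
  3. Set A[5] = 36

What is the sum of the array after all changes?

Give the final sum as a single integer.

Initial sum: 98
Change 1: A[1] 38 -> 0, delta = -38, sum = 60
Change 2: A[4] -8 -> 31, delta = 39, sum = 99
Change 3: A[5] 31 -> 36, delta = 5, sum = 104

Answer: 104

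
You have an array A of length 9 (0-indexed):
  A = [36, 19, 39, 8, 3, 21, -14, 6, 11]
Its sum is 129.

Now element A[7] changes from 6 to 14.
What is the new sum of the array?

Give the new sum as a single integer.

Answer: 137

Derivation:
Old value at index 7: 6
New value at index 7: 14
Delta = 14 - 6 = 8
New sum = old_sum + delta = 129 + (8) = 137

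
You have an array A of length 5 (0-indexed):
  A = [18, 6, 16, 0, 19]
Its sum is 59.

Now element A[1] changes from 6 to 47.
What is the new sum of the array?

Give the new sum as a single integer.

Answer: 100

Derivation:
Old value at index 1: 6
New value at index 1: 47
Delta = 47 - 6 = 41
New sum = old_sum + delta = 59 + (41) = 100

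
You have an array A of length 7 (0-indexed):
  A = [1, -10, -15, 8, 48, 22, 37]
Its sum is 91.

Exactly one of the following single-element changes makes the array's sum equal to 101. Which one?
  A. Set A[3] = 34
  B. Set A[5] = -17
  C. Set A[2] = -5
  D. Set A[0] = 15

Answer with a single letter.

Option A: A[3] 8->34, delta=26, new_sum=91+(26)=117
Option B: A[5] 22->-17, delta=-39, new_sum=91+(-39)=52
Option C: A[2] -15->-5, delta=10, new_sum=91+(10)=101 <-- matches target
Option D: A[0] 1->15, delta=14, new_sum=91+(14)=105

Answer: C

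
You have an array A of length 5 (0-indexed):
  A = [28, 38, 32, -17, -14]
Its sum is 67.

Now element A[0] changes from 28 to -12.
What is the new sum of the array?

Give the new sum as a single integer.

Old value at index 0: 28
New value at index 0: -12
Delta = -12 - 28 = -40
New sum = old_sum + delta = 67 + (-40) = 27

Answer: 27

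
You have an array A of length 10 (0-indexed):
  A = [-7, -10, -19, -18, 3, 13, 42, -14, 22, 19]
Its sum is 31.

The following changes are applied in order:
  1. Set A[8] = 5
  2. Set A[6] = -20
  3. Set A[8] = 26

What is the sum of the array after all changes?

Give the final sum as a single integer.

Answer: -27

Derivation:
Initial sum: 31
Change 1: A[8] 22 -> 5, delta = -17, sum = 14
Change 2: A[6] 42 -> -20, delta = -62, sum = -48
Change 3: A[8] 5 -> 26, delta = 21, sum = -27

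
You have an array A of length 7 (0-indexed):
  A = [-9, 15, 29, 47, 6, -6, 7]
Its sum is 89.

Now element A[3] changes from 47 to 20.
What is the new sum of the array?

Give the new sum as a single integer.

Answer: 62

Derivation:
Old value at index 3: 47
New value at index 3: 20
Delta = 20 - 47 = -27
New sum = old_sum + delta = 89 + (-27) = 62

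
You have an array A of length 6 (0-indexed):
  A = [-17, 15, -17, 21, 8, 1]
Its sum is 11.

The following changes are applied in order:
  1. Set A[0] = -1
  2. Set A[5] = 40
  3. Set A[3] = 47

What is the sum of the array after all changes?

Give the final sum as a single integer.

Initial sum: 11
Change 1: A[0] -17 -> -1, delta = 16, sum = 27
Change 2: A[5] 1 -> 40, delta = 39, sum = 66
Change 3: A[3] 21 -> 47, delta = 26, sum = 92

Answer: 92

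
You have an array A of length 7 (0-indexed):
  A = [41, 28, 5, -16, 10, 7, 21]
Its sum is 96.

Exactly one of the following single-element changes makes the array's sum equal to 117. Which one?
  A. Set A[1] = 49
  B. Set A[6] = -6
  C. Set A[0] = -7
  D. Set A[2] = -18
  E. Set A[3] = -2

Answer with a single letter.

Answer: A

Derivation:
Option A: A[1] 28->49, delta=21, new_sum=96+(21)=117 <-- matches target
Option B: A[6] 21->-6, delta=-27, new_sum=96+(-27)=69
Option C: A[0] 41->-7, delta=-48, new_sum=96+(-48)=48
Option D: A[2] 5->-18, delta=-23, new_sum=96+(-23)=73
Option E: A[3] -16->-2, delta=14, new_sum=96+(14)=110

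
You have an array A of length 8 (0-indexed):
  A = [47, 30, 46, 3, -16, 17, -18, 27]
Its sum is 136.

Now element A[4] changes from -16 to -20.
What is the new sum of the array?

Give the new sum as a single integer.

Old value at index 4: -16
New value at index 4: -20
Delta = -20 - -16 = -4
New sum = old_sum + delta = 136 + (-4) = 132

Answer: 132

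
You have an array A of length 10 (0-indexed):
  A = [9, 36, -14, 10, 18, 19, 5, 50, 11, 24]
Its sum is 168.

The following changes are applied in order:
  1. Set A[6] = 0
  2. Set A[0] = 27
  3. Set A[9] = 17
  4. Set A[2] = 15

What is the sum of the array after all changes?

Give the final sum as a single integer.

Answer: 203

Derivation:
Initial sum: 168
Change 1: A[6] 5 -> 0, delta = -5, sum = 163
Change 2: A[0] 9 -> 27, delta = 18, sum = 181
Change 3: A[9] 24 -> 17, delta = -7, sum = 174
Change 4: A[2] -14 -> 15, delta = 29, sum = 203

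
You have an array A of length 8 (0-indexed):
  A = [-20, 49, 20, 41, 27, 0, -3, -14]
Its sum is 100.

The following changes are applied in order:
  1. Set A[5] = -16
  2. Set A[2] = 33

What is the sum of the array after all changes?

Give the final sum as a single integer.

Answer: 97

Derivation:
Initial sum: 100
Change 1: A[5] 0 -> -16, delta = -16, sum = 84
Change 2: A[2] 20 -> 33, delta = 13, sum = 97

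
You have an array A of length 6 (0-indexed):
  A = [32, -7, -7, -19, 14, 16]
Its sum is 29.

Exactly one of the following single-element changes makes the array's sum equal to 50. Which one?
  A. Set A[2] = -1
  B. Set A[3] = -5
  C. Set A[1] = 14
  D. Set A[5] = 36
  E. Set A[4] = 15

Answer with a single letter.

Answer: C

Derivation:
Option A: A[2] -7->-1, delta=6, new_sum=29+(6)=35
Option B: A[3] -19->-5, delta=14, new_sum=29+(14)=43
Option C: A[1] -7->14, delta=21, new_sum=29+(21)=50 <-- matches target
Option D: A[5] 16->36, delta=20, new_sum=29+(20)=49
Option E: A[4] 14->15, delta=1, new_sum=29+(1)=30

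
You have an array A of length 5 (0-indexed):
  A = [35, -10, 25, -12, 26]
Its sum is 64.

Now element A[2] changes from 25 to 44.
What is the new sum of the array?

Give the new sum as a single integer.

Old value at index 2: 25
New value at index 2: 44
Delta = 44 - 25 = 19
New sum = old_sum + delta = 64 + (19) = 83

Answer: 83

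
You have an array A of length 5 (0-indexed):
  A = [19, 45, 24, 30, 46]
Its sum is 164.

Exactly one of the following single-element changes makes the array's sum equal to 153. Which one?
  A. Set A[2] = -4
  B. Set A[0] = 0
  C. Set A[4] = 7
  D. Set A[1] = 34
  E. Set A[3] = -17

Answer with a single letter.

Option A: A[2] 24->-4, delta=-28, new_sum=164+(-28)=136
Option B: A[0] 19->0, delta=-19, new_sum=164+(-19)=145
Option C: A[4] 46->7, delta=-39, new_sum=164+(-39)=125
Option D: A[1] 45->34, delta=-11, new_sum=164+(-11)=153 <-- matches target
Option E: A[3] 30->-17, delta=-47, new_sum=164+(-47)=117

Answer: D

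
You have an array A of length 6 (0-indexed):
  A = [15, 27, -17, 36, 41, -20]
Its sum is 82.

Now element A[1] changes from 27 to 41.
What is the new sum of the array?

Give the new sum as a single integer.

Old value at index 1: 27
New value at index 1: 41
Delta = 41 - 27 = 14
New sum = old_sum + delta = 82 + (14) = 96

Answer: 96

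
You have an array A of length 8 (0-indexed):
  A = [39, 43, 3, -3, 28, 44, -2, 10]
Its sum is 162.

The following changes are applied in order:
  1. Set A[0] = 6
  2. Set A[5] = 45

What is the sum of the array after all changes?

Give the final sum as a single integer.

Initial sum: 162
Change 1: A[0] 39 -> 6, delta = -33, sum = 129
Change 2: A[5] 44 -> 45, delta = 1, sum = 130

Answer: 130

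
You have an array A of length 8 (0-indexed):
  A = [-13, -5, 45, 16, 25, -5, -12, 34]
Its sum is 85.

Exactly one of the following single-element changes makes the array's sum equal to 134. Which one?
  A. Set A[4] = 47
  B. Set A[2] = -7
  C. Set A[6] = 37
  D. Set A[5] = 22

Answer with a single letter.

Option A: A[4] 25->47, delta=22, new_sum=85+(22)=107
Option B: A[2] 45->-7, delta=-52, new_sum=85+(-52)=33
Option C: A[6] -12->37, delta=49, new_sum=85+(49)=134 <-- matches target
Option D: A[5] -5->22, delta=27, new_sum=85+(27)=112

Answer: C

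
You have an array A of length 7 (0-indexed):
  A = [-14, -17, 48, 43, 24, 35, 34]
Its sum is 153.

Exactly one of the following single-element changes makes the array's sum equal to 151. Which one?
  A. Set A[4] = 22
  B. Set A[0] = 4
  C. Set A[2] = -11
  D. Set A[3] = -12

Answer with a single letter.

Option A: A[4] 24->22, delta=-2, new_sum=153+(-2)=151 <-- matches target
Option B: A[0] -14->4, delta=18, new_sum=153+(18)=171
Option C: A[2] 48->-11, delta=-59, new_sum=153+(-59)=94
Option D: A[3] 43->-12, delta=-55, new_sum=153+(-55)=98

Answer: A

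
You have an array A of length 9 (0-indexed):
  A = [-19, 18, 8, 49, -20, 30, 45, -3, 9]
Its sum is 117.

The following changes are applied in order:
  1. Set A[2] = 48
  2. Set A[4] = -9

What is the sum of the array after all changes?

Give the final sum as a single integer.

Initial sum: 117
Change 1: A[2] 8 -> 48, delta = 40, sum = 157
Change 2: A[4] -20 -> -9, delta = 11, sum = 168

Answer: 168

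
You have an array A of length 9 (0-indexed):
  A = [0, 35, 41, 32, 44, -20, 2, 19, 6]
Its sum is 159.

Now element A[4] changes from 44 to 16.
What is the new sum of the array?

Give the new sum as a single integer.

Answer: 131

Derivation:
Old value at index 4: 44
New value at index 4: 16
Delta = 16 - 44 = -28
New sum = old_sum + delta = 159 + (-28) = 131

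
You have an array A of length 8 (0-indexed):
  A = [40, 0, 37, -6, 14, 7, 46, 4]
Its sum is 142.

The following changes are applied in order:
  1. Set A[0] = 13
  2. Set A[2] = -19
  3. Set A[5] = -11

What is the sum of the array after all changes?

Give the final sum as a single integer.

Answer: 41

Derivation:
Initial sum: 142
Change 1: A[0] 40 -> 13, delta = -27, sum = 115
Change 2: A[2] 37 -> -19, delta = -56, sum = 59
Change 3: A[5] 7 -> -11, delta = -18, sum = 41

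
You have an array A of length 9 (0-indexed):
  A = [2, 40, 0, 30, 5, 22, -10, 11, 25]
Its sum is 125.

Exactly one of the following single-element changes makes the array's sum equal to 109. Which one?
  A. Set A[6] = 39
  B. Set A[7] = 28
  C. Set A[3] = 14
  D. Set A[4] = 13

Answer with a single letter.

Answer: C

Derivation:
Option A: A[6] -10->39, delta=49, new_sum=125+(49)=174
Option B: A[7] 11->28, delta=17, new_sum=125+(17)=142
Option C: A[3] 30->14, delta=-16, new_sum=125+(-16)=109 <-- matches target
Option D: A[4] 5->13, delta=8, new_sum=125+(8)=133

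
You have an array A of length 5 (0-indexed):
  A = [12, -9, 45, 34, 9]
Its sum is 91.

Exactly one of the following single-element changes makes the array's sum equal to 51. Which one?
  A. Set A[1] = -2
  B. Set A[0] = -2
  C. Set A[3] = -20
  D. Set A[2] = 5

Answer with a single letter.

Option A: A[1] -9->-2, delta=7, new_sum=91+(7)=98
Option B: A[0] 12->-2, delta=-14, new_sum=91+(-14)=77
Option C: A[3] 34->-20, delta=-54, new_sum=91+(-54)=37
Option D: A[2] 45->5, delta=-40, new_sum=91+(-40)=51 <-- matches target

Answer: D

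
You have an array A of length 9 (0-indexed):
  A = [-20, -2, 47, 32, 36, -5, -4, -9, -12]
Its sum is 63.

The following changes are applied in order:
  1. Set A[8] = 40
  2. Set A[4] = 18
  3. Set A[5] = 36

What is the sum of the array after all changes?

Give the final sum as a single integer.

Answer: 138

Derivation:
Initial sum: 63
Change 1: A[8] -12 -> 40, delta = 52, sum = 115
Change 2: A[4] 36 -> 18, delta = -18, sum = 97
Change 3: A[5] -5 -> 36, delta = 41, sum = 138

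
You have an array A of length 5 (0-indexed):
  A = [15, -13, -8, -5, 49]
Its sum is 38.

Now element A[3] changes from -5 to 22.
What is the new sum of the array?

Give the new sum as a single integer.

Answer: 65

Derivation:
Old value at index 3: -5
New value at index 3: 22
Delta = 22 - -5 = 27
New sum = old_sum + delta = 38 + (27) = 65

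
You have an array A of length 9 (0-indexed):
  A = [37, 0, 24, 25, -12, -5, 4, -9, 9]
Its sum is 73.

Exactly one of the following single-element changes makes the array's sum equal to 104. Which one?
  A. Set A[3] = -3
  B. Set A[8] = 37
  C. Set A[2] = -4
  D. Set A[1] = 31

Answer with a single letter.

Answer: D

Derivation:
Option A: A[3] 25->-3, delta=-28, new_sum=73+(-28)=45
Option B: A[8] 9->37, delta=28, new_sum=73+(28)=101
Option C: A[2] 24->-4, delta=-28, new_sum=73+(-28)=45
Option D: A[1] 0->31, delta=31, new_sum=73+(31)=104 <-- matches target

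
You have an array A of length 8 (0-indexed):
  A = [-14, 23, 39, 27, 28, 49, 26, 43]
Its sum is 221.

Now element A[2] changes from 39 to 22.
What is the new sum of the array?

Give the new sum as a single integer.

Old value at index 2: 39
New value at index 2: 22
Delta = 22 - 39 = -17
New sum = old_sum + delta = 221 + (-17) = 204

Answer: 204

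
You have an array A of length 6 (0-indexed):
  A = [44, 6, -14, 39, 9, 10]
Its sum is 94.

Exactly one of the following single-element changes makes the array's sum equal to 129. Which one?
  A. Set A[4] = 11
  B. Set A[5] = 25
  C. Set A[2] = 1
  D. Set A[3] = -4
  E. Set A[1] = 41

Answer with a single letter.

Option A: A[4] 9->11, delta=2, new_sum=94+(2)=96
Option B: A[5] 10->25, delta=15, new_sum=94+(15)=109
Option C: A[2] -14->1, delta=15, new_sum=94+(15)=109
Option D: A[3] 39->-4, delta=-43, new_sum=94+(-43)=51
Option E: A[1] 6->41, delta=35, new_sum=94+(35)=129 <-- matches target

Answer: E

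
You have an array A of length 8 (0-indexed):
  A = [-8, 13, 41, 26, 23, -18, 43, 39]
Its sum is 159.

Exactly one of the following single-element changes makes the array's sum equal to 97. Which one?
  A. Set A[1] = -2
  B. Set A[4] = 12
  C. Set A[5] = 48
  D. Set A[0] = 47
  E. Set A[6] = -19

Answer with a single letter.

Option A: A[1] 13->-2, delta=-15, new_sum=159+(-15)=144
Option B: A[4] 23->12, delta=-11, new_sum=159+(-11)=148
Option C: A[5] -18->48, delta=66, new_sum=159+(66)=225
Option D: A[0] -8->47, delta=55, new_sum=159+(55)=214
Option E: A[6] 43->-19, delta=-62, new_sum=159+(-62)=97 <-- matches target

Answer: E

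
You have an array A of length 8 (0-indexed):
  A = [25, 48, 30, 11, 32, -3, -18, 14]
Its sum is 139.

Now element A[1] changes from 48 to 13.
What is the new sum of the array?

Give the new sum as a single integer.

Answer: 104

Derivation:
Old value at index 1: 48
New value at index 1: 13
Delta = 13 - 48 = -35
New sum = old_sum + delta = 139 + (-35) = 104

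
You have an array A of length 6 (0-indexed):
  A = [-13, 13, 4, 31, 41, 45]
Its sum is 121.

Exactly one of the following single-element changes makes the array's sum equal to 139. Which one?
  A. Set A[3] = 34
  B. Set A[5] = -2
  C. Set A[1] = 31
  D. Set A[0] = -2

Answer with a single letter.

Option A: A[3] 31->34, delta=3, new_sum=121+(3)=124
Option B: A[5] 45->-2, delta=-47, new_sum=121+(-47)=74
Option C: A[1] 13->31, delta=18, new_sum=121+(18)=139 <-- matches target
Option D: A[0] -13->-2, delta=11, new_sum=121+(11)=132

Answer: C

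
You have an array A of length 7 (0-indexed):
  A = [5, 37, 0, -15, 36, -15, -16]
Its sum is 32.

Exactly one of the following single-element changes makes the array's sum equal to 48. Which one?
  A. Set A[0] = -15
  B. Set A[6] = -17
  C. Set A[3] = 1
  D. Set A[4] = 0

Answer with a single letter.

Option A: A[0] 5->-15, delta=-20, new_sum=32+(-20)=12
Option B: A[6] -16->-17, delta=-1, new_sum=32+(-1)=31
Option C: A[3] -15->1, delta=16, new_sum=32+(16)=48 <-- matches target
Option D: A[4] 36->0, delta=-36, new_sum=32+(-36)=-4

Answer: C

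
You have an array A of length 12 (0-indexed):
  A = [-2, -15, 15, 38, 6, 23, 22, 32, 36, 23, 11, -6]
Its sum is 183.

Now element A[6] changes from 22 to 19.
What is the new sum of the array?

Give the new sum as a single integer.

Answer: 180

Derivation:
Old value at index 6: 22
New value at index 6: 19
Delta = 19 - 22 = -3
New sum = old_sum + delta = 183 + (-3) = 180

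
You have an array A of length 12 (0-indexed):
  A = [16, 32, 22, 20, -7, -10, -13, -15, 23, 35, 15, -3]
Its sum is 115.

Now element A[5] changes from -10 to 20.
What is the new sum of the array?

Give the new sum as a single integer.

Old value at index 5: -10
New value at index 5: 20
Delta = 20 - -10 = 30
New sum = old_sum + delta = 115 + (30) = 145

Answer: 145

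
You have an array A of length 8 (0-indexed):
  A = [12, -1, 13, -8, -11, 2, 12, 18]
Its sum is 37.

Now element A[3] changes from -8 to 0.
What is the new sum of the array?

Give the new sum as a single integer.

Old value at index 3: -8
New value at index 3: 0
Delta = 0 - -8 = 8
New sum = old_sum + delta = 37 + (8) = 45

Answer: 45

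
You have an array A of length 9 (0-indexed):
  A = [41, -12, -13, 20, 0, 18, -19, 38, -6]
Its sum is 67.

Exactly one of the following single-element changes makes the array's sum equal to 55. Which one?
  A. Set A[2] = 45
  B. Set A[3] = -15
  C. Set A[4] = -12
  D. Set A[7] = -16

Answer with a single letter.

Answer: C

Derivation:
Option A: A[2] -13->45, delta=58, new_sum=67+(58)=125
Option B: A[3] 20->-15, delta=-35, new_sum=67+(-35)=32
Option C: A[4] 0->-12, delta=-12, new_sum=67+(-12)=55 <-- matches target
Option D: A[7] 38->-16, delta=-54, new_sum=67+(-54)=13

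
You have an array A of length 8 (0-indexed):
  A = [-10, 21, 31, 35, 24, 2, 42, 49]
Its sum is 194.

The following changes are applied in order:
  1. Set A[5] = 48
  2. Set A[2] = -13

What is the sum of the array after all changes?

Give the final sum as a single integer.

Answer: 196

Derivation:
Initial sum: 194
Change 1: A[5] 2 -> 48, delta = 46, sum = 240
Change 2: A[2] 31 -> -13, delta = -44, sum = 196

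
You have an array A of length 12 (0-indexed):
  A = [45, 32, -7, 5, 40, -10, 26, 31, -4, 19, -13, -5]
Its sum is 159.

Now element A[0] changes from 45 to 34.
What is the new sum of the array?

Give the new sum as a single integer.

Answer: 148

Derivation:
Old value at index 0: 45
New value at index 0: 34
Delta = 34 - 45 = -11
New sum = old_sum + delta = 159 + (-11) = 148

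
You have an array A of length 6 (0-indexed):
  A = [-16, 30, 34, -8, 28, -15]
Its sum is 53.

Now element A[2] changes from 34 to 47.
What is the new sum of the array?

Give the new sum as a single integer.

Answer: 66

Derivation:
Old value at index 2: 34
New value at index 2: 47
Delta = 47 - 34 = 13
New sum = old_sum + delta = 53 + (13) = 66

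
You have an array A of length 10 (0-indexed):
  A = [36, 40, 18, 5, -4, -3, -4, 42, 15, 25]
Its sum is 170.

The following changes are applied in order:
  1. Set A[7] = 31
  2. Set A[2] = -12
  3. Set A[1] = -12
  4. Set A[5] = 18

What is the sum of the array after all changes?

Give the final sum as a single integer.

Initial sum: 170
Change 1: A[7] 42 -> 31, delta = -11, sum = 159
Change 2: A[2] 18 -> -12, delta = -30, sum = 129
Change 3: A[1] 40 -> -12, delta = -52, sum = 77
Change 4: A[5] -3 -> 18, delta = 21, sum = 98

Answer: 98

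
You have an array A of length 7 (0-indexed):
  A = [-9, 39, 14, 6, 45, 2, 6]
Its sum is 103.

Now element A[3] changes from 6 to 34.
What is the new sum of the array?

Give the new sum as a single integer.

Answer: 131

Derivation:
Old value at index 3: 6
New value at index 3: 34
Delta = 34 - 6 = 28
New sum = old_sum + delta = 103 + (28) = 131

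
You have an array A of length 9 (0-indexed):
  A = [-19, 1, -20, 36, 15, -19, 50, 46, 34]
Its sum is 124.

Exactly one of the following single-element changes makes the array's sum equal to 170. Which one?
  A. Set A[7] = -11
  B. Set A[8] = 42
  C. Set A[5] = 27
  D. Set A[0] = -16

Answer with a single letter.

Answer: C

Derivation:
Option A: A[7] 46->-11, delta=-57, new_sum=124+(-57)=67
Option B: A[8] 34->42, delta=8, new_sum=124+(8)=132
Option C: A[5] -19->27, delta=46, new_sum=124+(46)=170 <-- matches target
Option D: A[0] -19->-16, delta=3, new_sum=124+(3)=127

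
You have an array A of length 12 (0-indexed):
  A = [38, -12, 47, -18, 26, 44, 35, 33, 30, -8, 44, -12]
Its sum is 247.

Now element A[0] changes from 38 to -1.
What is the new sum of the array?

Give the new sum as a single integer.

Old value at index 0: 38
New value at index 0: -1
Delta = -1 - 38 = -39
New sum = old_sum + delta = 247 + (-39) = 208

Answer: 208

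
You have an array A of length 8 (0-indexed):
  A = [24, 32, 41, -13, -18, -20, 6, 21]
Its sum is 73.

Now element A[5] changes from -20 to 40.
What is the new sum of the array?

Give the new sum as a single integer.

Answer: 133

Derivation:
Old value at index 5: -20
New value at index 5: 40
Delta = 40 - -20 = 60
New sum = old_sum + delta = 73 + (60) = 133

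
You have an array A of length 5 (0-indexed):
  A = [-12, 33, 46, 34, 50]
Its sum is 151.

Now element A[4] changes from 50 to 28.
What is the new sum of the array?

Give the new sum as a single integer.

Answer: 129

Derivation:
Old value at index 4: 50
New value at index 4: 28
Delta = 28 - 50 = -22
New sum = old_sum + delta = 151 + (-22) = 129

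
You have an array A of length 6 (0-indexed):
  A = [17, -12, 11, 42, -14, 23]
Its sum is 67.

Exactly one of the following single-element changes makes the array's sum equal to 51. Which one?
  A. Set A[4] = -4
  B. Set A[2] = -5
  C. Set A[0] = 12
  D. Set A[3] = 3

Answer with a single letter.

Answer: B

Derivation:
Option A: A[4] -14->-4, delta=10, new_sum=67+(10)=77
Option B: A[2] 11->-5, delta=-16, new_sum=67+(-16)=51 <-- matches target
Option C: A[0] 17->12, delta=-5, new_sum=67+(-5)=62
Option D: A[3] 42->3, delta=-39, new_sum=67+(-39)=28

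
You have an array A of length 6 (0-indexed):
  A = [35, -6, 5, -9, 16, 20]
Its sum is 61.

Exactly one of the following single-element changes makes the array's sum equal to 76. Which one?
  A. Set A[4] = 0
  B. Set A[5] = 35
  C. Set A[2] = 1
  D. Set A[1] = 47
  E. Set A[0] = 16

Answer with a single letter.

Answer: B

Derivation:
Option A: A[4] 16->0, delta=-16, new_sum=61+(-16)=45
Option B: A[5] 20->35, delta=15, new_sum=61+(15)=76 <-- matches target
Option C: A[2] 5->1, delta=-4, new_sum=61+(-4)=57
Option D: A[1] -6->47, delta=53, new_sum=61+(53)=114
Option E: A[0] 35->16, delta=-19, new_sum=61+(-19)=42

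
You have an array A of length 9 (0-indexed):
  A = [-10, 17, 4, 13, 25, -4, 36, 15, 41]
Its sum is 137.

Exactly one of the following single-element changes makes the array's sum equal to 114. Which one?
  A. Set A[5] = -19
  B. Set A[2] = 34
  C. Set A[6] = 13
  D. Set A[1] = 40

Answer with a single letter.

Answer: C

Derivation:
Option A: A[5] -4->-19, delta=-15, new_sum=137+(-15)=122
Option B: A[2] 4->34, delta=30, new_sum=137+(30)=167
Option C: A[6] 36->13, delta=-23, new_sum=137+(-23)=114 <-- matches target
Option D: A[1] 17->40, delta=23, new_sum=137+(23)=160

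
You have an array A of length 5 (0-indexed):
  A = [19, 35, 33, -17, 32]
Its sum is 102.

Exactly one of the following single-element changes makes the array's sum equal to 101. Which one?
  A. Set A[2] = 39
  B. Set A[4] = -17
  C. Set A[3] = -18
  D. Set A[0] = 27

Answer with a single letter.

Answer: C

Derivation:
Option A: A[2] 33->39, delta=6, new_sum=102+(6)=108
Option B: A[4] 32->-17, delta=-49, new_sum=102+(-49)=53
Option C: A[3] -17->-18, delta=-1, new_sum=102+(-1)=101 <-- matches target
Option D: A[0] 19->27, delta=8, new_sum=102+(8)=110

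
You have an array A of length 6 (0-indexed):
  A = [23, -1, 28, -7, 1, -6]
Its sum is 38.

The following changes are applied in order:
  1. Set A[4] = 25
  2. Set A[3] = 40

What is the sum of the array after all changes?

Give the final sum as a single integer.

Answer: 109

Derivation:
Initial sum: 38
Change 1: A[4] 1 -> 25, delta = 24, sum = 62
Change 2: A[3] -7 -> 40, delta = 47, sum = 109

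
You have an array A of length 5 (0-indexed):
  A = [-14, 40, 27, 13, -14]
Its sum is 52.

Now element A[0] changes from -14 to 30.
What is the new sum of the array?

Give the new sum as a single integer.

Answer: 96

Derivation:
Old value at index 0: -14
New value at index 0: 30
Delta = 30 - -14 = 44
New sum = old_sum + delta = 52 + (44) = 96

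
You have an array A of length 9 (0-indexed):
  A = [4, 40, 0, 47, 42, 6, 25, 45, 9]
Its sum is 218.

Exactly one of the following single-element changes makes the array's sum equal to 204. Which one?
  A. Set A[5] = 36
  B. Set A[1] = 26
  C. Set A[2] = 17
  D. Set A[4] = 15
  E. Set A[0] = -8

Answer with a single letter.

Option A: A[5] 6->36, delta=30, new_sum=218+(30)=248
Option B: A[1] 40->26, delta=-14, new_sum=218+(-14)=204 <-- matches target
Option C: A[2] 0->17, delta=17, new_sum=218+(17)=235
Option D: A[4] 42->15, delta=-27, new_sum=218+(-27)=191
Option E: A[0] 4->-8, delta=-12, new_sum=218+(-12)=206

Answer: B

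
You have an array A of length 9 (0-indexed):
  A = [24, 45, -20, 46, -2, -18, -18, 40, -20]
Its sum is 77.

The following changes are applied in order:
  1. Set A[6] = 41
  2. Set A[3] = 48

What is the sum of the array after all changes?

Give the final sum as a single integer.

Initial sum: 77
Change 1: A[6] -18 -> 41, delta = 59, sum = 136
Change 2: A[3] 46 -> 48, delta = 2, sum = 138

Answer: 138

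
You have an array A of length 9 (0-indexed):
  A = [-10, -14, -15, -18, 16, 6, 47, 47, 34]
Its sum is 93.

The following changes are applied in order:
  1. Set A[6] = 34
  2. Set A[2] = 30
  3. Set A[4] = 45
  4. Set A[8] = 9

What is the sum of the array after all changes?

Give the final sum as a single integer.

Answer: 129

Derivation:
Initial sum: 93
Change 1: A[6] 47 -> 34, delta = -13, sum = 80
Change 2: A[2] -15 -> 30, delta = 45, sum = 125
Change 3: A[4] 16 -> 45, delta = 29, sum = 154
Change 4: A[8] 34 -> 9, delta = -25, sum = 129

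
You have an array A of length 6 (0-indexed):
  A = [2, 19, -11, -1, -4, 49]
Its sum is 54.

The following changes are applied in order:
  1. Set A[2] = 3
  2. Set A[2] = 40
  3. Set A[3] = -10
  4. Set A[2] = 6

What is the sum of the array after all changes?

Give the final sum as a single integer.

Initial sum: 54
Change 1: A[2] -11 -> 3, delta = 14, sum = 68
Change 2: A[2] 3 -> 40, delta = 37, sum = 105
Change 3: A[3] -1 -> -10, delta = -9, sum = 96
Change 4: A[2] 40 -> 6, delta = -34, sum = 62

Answer: 62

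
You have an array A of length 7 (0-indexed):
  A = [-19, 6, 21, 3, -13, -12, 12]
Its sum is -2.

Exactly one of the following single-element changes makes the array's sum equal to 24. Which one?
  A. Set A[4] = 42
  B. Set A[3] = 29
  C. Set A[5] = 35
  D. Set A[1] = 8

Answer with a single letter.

Answer: B

Derivation:
Option A: A[4] -13->42, delta=55, new_sum=-2+(55)=53
Option B: A[3] 3->29, delta=26, new_sum=-2+(26)=24 <-- matches target
Option C: A[5] -12->35, delta=47, new_sum=-2+(47)=45
Option D: A[1] 6->8, delta=2, new_sum=-2+(2)=0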